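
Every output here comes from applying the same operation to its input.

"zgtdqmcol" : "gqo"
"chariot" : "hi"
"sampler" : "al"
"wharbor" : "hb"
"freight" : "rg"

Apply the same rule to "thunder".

hd

Rule — keep one character in every 3, starting at position 2 (positions 2nd, 5th, 8th, ...).
On "thunder" that produces "hd".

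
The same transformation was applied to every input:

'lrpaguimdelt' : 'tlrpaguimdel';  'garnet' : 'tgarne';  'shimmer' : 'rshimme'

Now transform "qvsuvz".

zqvsuv

The rule is to move the last character to the front.
For "qvsuvz" the result is "zqvsuv".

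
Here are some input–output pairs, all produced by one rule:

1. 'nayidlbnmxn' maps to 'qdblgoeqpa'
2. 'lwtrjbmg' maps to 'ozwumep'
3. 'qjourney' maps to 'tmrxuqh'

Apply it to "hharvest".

Each output is the input with this applied: delete the last character, then shift every letter 3 places forward in the alphabet (wrapping around).
"hharvest" → "hharves" → "kkduyhv".

kkduyhv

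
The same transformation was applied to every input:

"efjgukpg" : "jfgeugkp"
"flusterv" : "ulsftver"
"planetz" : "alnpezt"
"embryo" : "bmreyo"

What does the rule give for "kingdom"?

What's happening: move the first 2 characters to the end (rotate left by 2), then take characters alternately from the front and the back (1st, last, 2nd, 2nd-last, ...).
Doing the same to "kingdom": "nigkdmo".

nigkdmo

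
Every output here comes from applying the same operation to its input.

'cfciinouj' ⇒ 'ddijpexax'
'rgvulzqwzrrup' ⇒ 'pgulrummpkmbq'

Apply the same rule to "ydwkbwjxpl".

Rule — shift every letter 5 places backward in the alphabet (wrapping around), then move the first 3 characters to the end (rotate left by 3).
So "ydwkbwjxpl" becomes "fwreskgtyr".

fwreskgtyr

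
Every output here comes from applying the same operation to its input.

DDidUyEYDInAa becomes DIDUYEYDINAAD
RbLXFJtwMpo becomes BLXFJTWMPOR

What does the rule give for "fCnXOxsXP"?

The rule is to move the first character to the end, then convert every letter to uppercase.
For "fCnXOxsXP", step one produces "CnXOxsXPf"; step two turns that into "CNXOXSXPF".

CNXOXSXPF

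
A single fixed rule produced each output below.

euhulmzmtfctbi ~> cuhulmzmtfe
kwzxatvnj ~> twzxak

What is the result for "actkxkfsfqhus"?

The rule is to delete the last 3 characters, then swap the first and last characters.
Working it through for "actkxkfsfqhus": intermediate "actkxkfsfq", final "qctkxkfsfa".
(Check on "euhulmzmtfctbi": → "euhulmzmtfc" → "cuhulmzmtfe" ✓)

qctkxkfsfa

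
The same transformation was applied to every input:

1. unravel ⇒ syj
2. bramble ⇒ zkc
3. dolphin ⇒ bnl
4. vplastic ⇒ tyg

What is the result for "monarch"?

The rule is to shift every letter 2 places backward in the alphabet (wrapping around), then keep one character in every 3, starting at position 1 (positions 1st, 4th, 7th, ...).
"monarch" → "kmlypaf" → "kyf".
(Check on "vplastic": → "tnjyqrga" → "tyg" ✓)

kyf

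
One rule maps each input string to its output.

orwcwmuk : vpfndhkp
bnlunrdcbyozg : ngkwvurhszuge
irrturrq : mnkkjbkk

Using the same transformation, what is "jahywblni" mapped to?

Rule — shift every letter 7 places backward in the alphabet (wrapping around), then move the first 3 characters to the end (rotate left by 3).
"jahywblni" → "ctarpuegb" → "rpuegbcta".

rpuegbcta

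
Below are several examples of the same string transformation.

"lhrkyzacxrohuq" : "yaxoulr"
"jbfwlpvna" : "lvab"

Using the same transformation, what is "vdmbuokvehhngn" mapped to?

ukehgvm

In each case the input is transformed by: move the first 3 characters to the end (rotate left by 3), then keep every other character starting from the second (positions 2nd, 4th, 6th, ...).
Applying both steps to "vdmbuokvehhngn": "buokvehhngnvdm", then "ukehgvm".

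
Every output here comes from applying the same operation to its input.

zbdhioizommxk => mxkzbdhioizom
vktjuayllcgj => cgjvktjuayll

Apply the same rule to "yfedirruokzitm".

itmyfedirruokz

Each output is the input with this applied: move the last 3 characters to the front (rotate right by 3).
On "yfedirruokzitm" that produces "itmyfedirruokz".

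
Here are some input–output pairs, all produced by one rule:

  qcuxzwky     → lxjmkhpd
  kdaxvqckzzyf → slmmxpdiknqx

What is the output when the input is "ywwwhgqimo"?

The transformation: shift every letter 13 places forward in the alphabet (wrapping around) — i.e. ROT13, then reverse the string.
Doing the same to "ywwwhgqimo": "bzvdtujjjl".

bzvdtujjjl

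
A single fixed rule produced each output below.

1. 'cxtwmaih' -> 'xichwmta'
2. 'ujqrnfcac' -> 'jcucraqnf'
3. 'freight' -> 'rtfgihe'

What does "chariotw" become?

The rule is to swap each adjacent pair of characters (1↔2, 3↔4, ...), then take characters alternately from the front and the back (1st, last, 2nd, 2nd-last, ...).
Applying both steps to "chariotw": "hcraoiwt", then "htcwriao".
(Check on "freight": → "rfiehgt" → "rtfgihe" ✓)

htcwriao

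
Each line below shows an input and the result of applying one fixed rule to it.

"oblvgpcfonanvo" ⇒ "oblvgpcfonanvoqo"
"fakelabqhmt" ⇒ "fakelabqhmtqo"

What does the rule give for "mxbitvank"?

What's happening: append "qo".
Applying that to "mxbitvank" gives "mxbitvankqo".

mxbitvankqo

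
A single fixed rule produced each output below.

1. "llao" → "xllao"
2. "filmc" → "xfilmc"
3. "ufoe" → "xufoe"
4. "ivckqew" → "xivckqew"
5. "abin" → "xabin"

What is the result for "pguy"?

What's happening: prepend "x".
Doing the same to "pguy": "xpguy".

xpguy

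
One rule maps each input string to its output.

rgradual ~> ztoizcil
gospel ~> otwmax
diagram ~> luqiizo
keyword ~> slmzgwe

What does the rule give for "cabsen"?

kvimja

The transformation: take characters alternately from the front and the back (1st, last, 2nd, 2nd-last, ...), then shift every letter 8 places forward in the alphabet (wrapping around).
On "cabsen" that produces "kvimja".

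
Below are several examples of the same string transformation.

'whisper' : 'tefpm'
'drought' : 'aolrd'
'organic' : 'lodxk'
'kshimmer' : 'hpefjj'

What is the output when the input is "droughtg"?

aolrde

Rule — shift every letter 3 places backward in the alphabet (wrapping around), then delete the last 2 characters.
For "droughtg", step one produces "aolrdeqd"; step two turns that into "aolrde".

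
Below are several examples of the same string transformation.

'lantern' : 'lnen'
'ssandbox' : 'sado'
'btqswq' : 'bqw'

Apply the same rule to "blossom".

bosm

In each case the input is transformed by: keep every other character starting from the first (positions 1st, 3rd, 5th, ...).
For "blossom" the result is "bosm".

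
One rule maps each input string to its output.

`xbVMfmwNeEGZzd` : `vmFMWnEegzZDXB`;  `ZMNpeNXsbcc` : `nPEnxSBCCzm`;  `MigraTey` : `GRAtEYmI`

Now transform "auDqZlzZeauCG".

Each output is the input with this applied: move the first 2 characters to the end (rotate left by 2), then flip the case of every letter.
On "auDqZlzZeauCG": the first step gives "DqZlzZeauCGau", and the second then gives "dQzLZzEAUcgAU".

dQzLZzEAUcgAU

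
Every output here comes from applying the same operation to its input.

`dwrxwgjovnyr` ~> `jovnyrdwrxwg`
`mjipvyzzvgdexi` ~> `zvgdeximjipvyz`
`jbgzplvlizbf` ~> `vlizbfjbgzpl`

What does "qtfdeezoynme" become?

The rule is to swap the front and back halves of the string.
So "qtfdeezoynme" becomes "zoynmeqtfdee".

zoynmeqtfdee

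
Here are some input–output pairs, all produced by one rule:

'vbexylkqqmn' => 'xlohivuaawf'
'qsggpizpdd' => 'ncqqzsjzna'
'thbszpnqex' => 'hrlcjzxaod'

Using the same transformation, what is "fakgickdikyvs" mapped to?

Rule — shift every letter 10 places forward in the alphabet (wrapping around), then swap the first and last characters.
Starting from "fakgickdikyvs": after the first operation, "pkuqsmunsuifc"; after the second, "ckuqsmunsuifp".
(Check on "vbexylkqqmn": → "flohivuaawx" → "xlohivuaawf" ✓)

ckuqsmunsuifp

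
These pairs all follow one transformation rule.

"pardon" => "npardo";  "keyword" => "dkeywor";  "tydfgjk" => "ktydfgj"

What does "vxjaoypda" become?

avxjaoypd

The transformation: move the last character to the front.
Doing the same to "vxjaoypda": "avxjaoypd".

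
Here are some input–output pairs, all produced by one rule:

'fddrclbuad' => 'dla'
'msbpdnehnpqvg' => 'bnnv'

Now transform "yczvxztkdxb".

The rule is to keep one character in every 3, starting at position 3 (positions 3rd, 6th, 9th, ...).
"yczvxztkdxb" → "zzd".

zzd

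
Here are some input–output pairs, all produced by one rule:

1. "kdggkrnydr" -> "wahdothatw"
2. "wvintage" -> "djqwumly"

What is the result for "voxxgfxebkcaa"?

The transformation: move the first 3 characters to the end (rotate left by 3), then shift every letter 10 places backward in the alphabet (wrapping around).
"voxxgfxebkcaa" → "xgfxebkcaavox" → "nwvnurasqqlen".
(Check on "kdggkrnydr": → "gkrnydrkdg" → "wahdothatw" ✓)

nwvnurasqqlen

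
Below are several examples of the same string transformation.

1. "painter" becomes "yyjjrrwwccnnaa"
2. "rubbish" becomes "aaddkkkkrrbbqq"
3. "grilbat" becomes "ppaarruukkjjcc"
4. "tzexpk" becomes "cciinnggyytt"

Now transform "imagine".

rrvvjjpprrwwnn

In each case the input is transformed by: shift every letter 9 places forward in the alphabet (wrapping around), then double every character.
Starting from "imagine": after the first operation, "rvjprwn"; after the second, "rrvvjjpprrwwnn".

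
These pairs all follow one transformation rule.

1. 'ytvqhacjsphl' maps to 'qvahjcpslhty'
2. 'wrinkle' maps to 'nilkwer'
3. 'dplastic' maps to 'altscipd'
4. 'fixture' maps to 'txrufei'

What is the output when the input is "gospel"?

psleog

The transformation: move the first 2 characters to the end (rotate left by 2), then swap each adjacent pair of characters (1↔2, 3↔4, ...).
For "gospel", step one produces "spelgo"; step two turns that into "psleog".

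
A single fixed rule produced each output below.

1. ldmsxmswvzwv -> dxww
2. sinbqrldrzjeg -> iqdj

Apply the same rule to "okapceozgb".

In each case the input is transformed by: keep one character in every 3, starting at position 2 (positions 2nd, 5th, 8th, ...).
Applying that to "okapceozgb" gives "kcz".

kcz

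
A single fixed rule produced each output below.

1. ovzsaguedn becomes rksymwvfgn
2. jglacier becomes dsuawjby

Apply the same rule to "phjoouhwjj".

bggmzobbhz

What's happening: shift every letter 8 places backward in the alphabet (wrapping around), then move the first 2 characters to the end (rotate left by 2).
Working it through for "phjoouhwjj": intermediate "hzbggmzobb", final "bggmzobbhz".
(Check on "ovzsaguedn": → "gnrksymwvf" → "rksymwvfgn" ✓)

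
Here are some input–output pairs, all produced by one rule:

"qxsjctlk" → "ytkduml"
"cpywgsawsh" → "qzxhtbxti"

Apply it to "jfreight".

Looking at the pairs, the operation is to shift every letter 1 place forward in the alphabet (wrapping around), then delete the first character.
"jfreight" → "kgsfjhiu" → "gsfjhiu".

gsfjhiu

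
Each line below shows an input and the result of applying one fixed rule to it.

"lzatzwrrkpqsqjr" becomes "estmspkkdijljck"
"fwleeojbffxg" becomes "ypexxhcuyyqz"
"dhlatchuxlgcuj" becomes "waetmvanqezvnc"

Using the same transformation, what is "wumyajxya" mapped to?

pnfrtcqrt

Looking at the pairs, the operation is to shift every letter 7 places backward in the alphabet (wrapping around).
Applying that to "wumyajxya" gives "pnfrtcqrt".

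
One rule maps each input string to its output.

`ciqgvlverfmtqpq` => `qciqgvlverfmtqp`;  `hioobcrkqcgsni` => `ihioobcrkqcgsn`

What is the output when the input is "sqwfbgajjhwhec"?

The pattern: move the last character to the front.
Doing the same to "sqwfbgajjhwhec": "csqwfbgajjhwhe".

csqwfbgajjhwhe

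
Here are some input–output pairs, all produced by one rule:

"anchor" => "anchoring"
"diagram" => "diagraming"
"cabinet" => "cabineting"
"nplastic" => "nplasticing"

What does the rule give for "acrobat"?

acrobating

Rule — append "ing".
So "acrobat" becomes "acrobating".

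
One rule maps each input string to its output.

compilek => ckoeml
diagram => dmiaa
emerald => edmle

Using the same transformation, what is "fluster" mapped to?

Rule — take characters alternately from the front and the back (1st, last, 2nd, 2nd-last, ...), then delete the last 2 characters.
Applying both steps to "fluster": "frleuts", then "frleu".

frleu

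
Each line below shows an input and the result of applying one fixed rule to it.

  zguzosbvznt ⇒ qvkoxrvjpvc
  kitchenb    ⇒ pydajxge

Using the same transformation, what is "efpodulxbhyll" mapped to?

The pattern: shift every letter 4 places backward in the alphabet (wrapping around), then move the first 2 characters to the end (rotate left by 2).
Applying both steps to "efpodulxbhyll": "ablkzqhtxduhh", then "lkzqhtxduhhab".

lkzqhtxduhhab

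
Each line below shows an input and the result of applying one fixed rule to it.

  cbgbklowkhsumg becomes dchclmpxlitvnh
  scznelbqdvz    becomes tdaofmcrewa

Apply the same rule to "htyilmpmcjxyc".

The pattern: shift every letter 1 place forward in the alphabet (wrapping around).
So "htyilmpmcjxyc" becomes "iuzjmnqndkyzd".

iuzjmnqndkyzd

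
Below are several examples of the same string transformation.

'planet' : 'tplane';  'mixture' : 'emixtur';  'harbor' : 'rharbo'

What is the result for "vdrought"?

tvdrough

In each case the input is transformed by: move the last character to the front.
On "vdrought" that produces "tvdrough".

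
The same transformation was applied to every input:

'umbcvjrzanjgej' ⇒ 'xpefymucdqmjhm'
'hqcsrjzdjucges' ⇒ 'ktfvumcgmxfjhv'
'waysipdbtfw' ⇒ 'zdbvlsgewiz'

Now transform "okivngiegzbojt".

rnlyqjlhjcermw

The pattern: shift every letter 3 places forward in the alphabet (wrapping around).
On "okivngiegzbojt" that produces "rnlyqjlhjcermw".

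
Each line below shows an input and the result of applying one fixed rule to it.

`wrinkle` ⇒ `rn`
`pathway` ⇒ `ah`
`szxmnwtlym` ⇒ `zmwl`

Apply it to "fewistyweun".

The transformation: keep every other character starting from the second (positions 2nd, 4th, 6th, ...), then delete the last character.
Applying both steps to "fewistyweun": "eitwu", then "eitw".

eitw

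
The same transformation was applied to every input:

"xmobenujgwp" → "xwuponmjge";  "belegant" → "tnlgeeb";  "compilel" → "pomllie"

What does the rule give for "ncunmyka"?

yunnmkc

Each output is the input with this applied: sort the characters into reverse alphabetical order, then delete the last character.
"ncunmyka" → "yunnmkca" → "yunnmkc".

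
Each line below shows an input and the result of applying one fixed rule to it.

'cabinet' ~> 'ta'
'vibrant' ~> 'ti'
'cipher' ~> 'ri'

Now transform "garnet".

The transformation: swap the first and last characters, then keep only the first 2 characters.
"garnet" → "tarneg" → "ta".

ta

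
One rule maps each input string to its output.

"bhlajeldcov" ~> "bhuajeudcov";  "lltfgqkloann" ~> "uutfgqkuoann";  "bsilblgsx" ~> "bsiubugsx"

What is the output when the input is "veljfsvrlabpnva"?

veujfsvruabpnva

Rule — replace every "l" with "u".
For "veljfsvrlabpnva" the result is "veujfsvruabpnva".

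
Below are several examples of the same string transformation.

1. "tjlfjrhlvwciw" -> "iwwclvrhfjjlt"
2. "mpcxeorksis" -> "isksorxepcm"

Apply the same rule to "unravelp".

lpveraun

The pattern: reverse the string, then swap each adjacent pair of characters (1↔2, 3↔4, ...).
"unravelp" → "plevarnu" → "lpveraun".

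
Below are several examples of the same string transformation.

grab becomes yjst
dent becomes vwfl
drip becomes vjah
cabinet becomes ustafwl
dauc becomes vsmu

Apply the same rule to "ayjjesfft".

The pattern: shift every letter 8 places backward in the alphabet (wrapping around).
So "ayjjesfft" becomes "sqbbwkxxl".

sqbbwkxxl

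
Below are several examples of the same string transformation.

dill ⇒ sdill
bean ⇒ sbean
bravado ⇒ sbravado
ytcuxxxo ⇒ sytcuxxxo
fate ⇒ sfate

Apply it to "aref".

saref

What's happening: prepend "s".
Doing the same to "aref": "saref".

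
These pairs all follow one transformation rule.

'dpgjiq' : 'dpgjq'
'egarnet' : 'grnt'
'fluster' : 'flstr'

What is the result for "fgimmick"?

The transformation: remove every vowel.
On "fgimmick" that produces "fgmmck".

fgmmck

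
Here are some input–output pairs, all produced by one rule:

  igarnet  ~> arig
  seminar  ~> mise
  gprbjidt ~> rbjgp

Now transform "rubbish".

Each output is the input with this applied: delete the last 3 characters, then move the first 2 characters to the end (rotate left by 2).
On "rubbish": the first step gives "rubb", and the second then gives "bbru".

bbru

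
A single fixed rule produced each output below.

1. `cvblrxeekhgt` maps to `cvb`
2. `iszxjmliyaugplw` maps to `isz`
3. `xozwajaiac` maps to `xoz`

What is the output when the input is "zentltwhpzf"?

zen

Each output is the input with this applied: keep only the first 3 characters.
So "zentltwhpzf" becomes "zen".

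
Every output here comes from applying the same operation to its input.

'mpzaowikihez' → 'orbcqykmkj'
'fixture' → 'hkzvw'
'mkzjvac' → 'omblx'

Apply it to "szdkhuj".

What's happening: shift every letter 2 places forward in the alphabet (wrapping around), then delete the last 2 characters.
Applying both steps to "szdkhuj": "ubfmjwl", then "ubfmj".

ubfmj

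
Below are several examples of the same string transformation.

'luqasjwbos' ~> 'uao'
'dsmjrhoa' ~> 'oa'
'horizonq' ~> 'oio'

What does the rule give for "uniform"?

The rule is to keep only the vowels.
"uniform" → "uio".

uio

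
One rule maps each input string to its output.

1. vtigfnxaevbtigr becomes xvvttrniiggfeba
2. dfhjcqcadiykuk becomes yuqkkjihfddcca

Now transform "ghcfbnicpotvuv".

Rule — sort the characters into reverse alphabetical order.
For "ghcfbnicpotvuv" the result is "vvutponihgfccb".

vvutponihgfccb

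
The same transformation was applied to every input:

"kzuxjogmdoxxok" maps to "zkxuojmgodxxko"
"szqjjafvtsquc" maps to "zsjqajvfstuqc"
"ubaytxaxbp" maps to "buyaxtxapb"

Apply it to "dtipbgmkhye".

The rule is to swap each adjacent pair of characters (1↔2, 3↔4, ...).
On "dtipbgmkhye" that produces "tdpigbkmyhe".

tdpigbkmyhe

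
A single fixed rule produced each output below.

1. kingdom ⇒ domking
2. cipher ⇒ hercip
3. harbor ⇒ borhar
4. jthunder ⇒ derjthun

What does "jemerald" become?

aldjemer

What's happening: move the last 3 characters to the front (rotate right by 3).
Applying that to "jemerald" gives "aldjemer".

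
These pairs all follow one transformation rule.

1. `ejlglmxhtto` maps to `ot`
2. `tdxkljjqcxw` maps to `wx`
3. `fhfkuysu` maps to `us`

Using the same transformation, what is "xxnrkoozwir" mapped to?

ri

Rule — reverse the string, then keep only the first 2 characters.
"xxnrkoozwir" → "riwzookrnxx" → "ri".
(Check on "ejlglmxhtto": → "otthxmlglje" → "ot" ✓)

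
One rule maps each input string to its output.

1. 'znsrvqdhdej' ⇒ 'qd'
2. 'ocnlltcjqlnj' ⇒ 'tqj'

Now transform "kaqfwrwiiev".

ri

Looking at the pairs, the operation is to keep one character in every 3, starting at position 3 (positions 3rd, 6th, 9th, ...), then delete the first character.
So "kaqfwrwiiev" becomes "ri".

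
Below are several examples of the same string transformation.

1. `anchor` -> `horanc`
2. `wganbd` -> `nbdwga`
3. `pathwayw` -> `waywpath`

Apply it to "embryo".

The rule is to swap the front and back halves of the string.
Doing the same to "embryo": "ryoemb".

ryoemb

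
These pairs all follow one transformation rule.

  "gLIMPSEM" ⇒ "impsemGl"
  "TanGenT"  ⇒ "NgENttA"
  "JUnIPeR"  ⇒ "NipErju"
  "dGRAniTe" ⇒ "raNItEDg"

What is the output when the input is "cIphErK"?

PHeRkCi

Each output is the input with this applied: flip the case of every letter, then move the first 2 characters to the end (rotate left by 2).
On "cIphErK": the first step gives "CiPHeRk", and the second then gives "PHeRkCi".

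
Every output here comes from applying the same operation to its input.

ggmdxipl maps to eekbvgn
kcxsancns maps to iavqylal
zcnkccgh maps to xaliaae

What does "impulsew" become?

gknsjqc

In each case the input is transformed by: delete the last character, then shift every letter 2 places backward in the alphabet (wrapping around).
On "impulsew": the first step gives "impulse", and the second then gives "gknsjqc".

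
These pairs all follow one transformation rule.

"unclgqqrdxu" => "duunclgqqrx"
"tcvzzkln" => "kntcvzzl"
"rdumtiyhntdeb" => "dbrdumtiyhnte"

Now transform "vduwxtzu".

tuvduwxz

The pattern: move the last 2 characters to the front (rotate right by 2), then swap the first and last characters.
For "vduwxtzu", step one produces "zuvduwxt"; step two turns that into "tuvduwxz".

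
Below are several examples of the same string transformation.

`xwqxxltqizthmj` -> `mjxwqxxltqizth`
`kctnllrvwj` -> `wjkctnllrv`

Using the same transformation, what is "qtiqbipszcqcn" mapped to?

Rule — move the last 2 characters to the front (rotate right by 2).
Applying that to "qtiqbipszcqcn" gives "cnqtiqbipszcq".

cnqtiqbipszcq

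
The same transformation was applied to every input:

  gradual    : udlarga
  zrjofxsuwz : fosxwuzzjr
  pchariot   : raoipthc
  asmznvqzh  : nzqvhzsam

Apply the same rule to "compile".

The transformation: move the first 3 characters to the end (rotate left by 3), then swap each adjacent pair of characters (1↔2, 3↔4, ...).
Working it through for "compile": intermediate "pilecom", final "ipelocm".
(Check on "zrjofxsuwz": → "ofxsuwzzrj" → "fosxwuzzjr" ✓)

ipelocm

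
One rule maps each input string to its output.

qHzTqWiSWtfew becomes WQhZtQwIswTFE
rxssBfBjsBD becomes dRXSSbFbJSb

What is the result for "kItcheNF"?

fKiTCHEn

What's happening: move the last character to the front, then flip the case of every letter.
Starting from "kItcheNF": after the first operation, "FkItcheN"; after the second, "fKiTCHEn".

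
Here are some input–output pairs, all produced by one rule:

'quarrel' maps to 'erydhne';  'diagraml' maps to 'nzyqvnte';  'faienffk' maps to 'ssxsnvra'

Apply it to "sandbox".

Looking at the pairs, the operation is to shift every letter 13 places forward in the alphabet (wrapping around) — i.e. ROT13, then move the last 3 characters to the front (rotate right by 3).
Applying both steps to "sandbox": "fnaqobk", then "obkfnaq".

obkfnaq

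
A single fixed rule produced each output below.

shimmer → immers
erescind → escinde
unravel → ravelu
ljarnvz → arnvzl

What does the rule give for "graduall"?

The pattern: move the first character to the end, then delete the first character.
Doing the same to "graduall": "aduallg".

aduallg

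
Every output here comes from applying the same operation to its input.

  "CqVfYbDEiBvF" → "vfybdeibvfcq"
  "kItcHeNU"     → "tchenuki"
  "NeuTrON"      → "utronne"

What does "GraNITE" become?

What's happening: move the first 2 characters to the end (rotate left by 2), then convert every letter to lowercase.
"GraNITE" → "aNITEGr" → "anitegr".

anitegr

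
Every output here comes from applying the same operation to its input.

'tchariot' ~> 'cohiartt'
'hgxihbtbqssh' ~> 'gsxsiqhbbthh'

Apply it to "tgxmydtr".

The transformation: take characters alternately from the front and the back (1st, last, 2nd, 2nd-last, ...), then move the first 2 characters to the end (rotate left by 2).
Working it through for "tgxmydtr": intermediate "trgtxdmy", final "gtxdmytr".

gtxdmytr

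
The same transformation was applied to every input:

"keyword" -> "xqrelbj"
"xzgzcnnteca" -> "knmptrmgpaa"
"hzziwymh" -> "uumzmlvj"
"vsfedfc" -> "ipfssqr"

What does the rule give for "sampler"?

fenrzyc

The rule is to take characters alternately from the front and the back (1st, last, 2nd, 2nd-last, ...), then shift every letter 13 places forward in the alphabet (wrapping around) — i.e. ROT13.
Applying both steps to "sampler": "sraemlp", then "fenrzyc".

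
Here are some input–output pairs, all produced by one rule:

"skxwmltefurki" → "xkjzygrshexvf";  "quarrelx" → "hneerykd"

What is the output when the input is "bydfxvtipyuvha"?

lqskigvclhiuno

The transformation: move the first character to the end, then shift every letter 13 places forward in the alphabet (wrapping around) — i.e. ROT13.
"bydfxvtipyuvha" → "ydfxvtipyuvhab" → "lqskigvclhiuno".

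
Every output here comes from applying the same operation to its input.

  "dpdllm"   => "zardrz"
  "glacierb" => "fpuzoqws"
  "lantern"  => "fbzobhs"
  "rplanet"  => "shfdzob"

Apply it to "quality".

Looking at the pairs, the operation is to shift every letter 12 places backward in the alphabet (wrapping around), then move the last 2 characters to the front (rotate right by 2).
For "quality", step one produces "eiozwhm"; step two turns that into "hmeiozw".

hmeiozw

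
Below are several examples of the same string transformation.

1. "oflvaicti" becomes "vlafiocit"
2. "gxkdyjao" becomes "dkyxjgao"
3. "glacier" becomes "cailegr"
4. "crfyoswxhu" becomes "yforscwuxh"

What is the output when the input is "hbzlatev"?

lzabthev

Rule — move the first 3 characters to the end (rotate left by 3), then take characters alternately from the front and the back (1st, last, 2nd, 2nd-last, ...).
Starting from "hbzlatev": after the first operation, "latevhbz"; after the second, "lzabthev".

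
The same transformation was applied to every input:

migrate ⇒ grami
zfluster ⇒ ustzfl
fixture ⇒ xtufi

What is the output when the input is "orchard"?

What's happening: delete the last 2 characters, then move the last 3 characters to the front (rotate right by 3).
Working it through for "orchard": intermediate "orcha", final "chaor".

chaor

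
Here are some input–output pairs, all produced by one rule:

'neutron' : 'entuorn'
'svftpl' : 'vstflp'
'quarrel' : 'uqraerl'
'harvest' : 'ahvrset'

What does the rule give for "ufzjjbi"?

The pattern: swap each adjacent pair of characters (1↔2, 3↔4, ...).
Doing the same to "ufzjjbi": "fujzbji".

fujzbji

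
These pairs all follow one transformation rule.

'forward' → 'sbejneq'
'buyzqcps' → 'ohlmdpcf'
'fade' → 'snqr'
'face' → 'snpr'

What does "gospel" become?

Looking at the pairs, the operation is to shift every letter 13 places forward in the alphabet (wrapping around) — i.e. ROT13.
Doing the same to "gospel": "tbfcry".

tbfcry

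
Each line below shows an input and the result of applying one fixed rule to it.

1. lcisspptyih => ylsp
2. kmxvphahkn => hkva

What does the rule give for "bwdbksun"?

What's happening: move the last 3 characters to the front (rotate right by 3), then keep one character in every 3, starting at position 1 (positions 1st, 4th, 7th, ...).
Applying both steps to "bwdbksun": "sunbwdbk", then "sbb".

sbb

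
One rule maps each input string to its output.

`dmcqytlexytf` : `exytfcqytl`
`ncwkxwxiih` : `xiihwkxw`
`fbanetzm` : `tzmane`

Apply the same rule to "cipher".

The transformation: delete the first 2 characters, then swap the front and back halves of the string.
Starting from "cipher": after the first operation, "pher"; after the second, "erph".

erph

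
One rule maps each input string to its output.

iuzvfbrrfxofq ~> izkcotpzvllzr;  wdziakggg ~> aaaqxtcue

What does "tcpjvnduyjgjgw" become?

In each case the input is transformed by: shift every letter 6 places backward in the alphabet (wrapping around), then move the last 3 characters to the front (rotate right by 3).
Applying both steps to "tcpjvnduyjgjgw": "nwjdphxosdadaq", then "daqnwjdphxosda".

daqnwjdphxosda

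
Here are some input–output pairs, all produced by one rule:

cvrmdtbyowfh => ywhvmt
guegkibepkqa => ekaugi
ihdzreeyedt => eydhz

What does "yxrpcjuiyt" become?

jitxp

In each case the input is transformed by: keep every other character starting from the second (positions 2nd, 4th, 6th, ...), then move the last 3 characters to the front (rotate right by 3).
"yxrpcjuiyt" → "xpjit" → "jitxp".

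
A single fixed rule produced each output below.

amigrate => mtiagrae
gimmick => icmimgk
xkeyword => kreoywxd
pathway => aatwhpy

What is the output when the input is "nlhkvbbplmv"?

lmhlkpvbbnv

In each case the input is transformed by: take characters alternately from the front and the back (1st, last, 2nd, 2nd-last, ...), then move the first 2 characters to the end (rotate left by 2).
Doing the same to "nlhkvbbplmv": "lmhlkpvbbnv".
(Check on "gimmick": → "gkicmim" → "icmimgk" ✓)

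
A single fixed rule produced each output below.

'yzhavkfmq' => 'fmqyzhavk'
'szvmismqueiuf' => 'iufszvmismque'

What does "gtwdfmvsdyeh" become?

Rule — move the last 3 characters to the front (rotate right by 3).
For "gtwdfmvsdyeh" the result is "yehgtwdfmvsd".

yehgtwdfmvsd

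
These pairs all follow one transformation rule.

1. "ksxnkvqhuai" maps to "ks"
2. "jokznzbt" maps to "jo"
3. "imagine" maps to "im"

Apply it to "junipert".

Rule — keep only the first 2 characters.
Doing the same to "junipert": "ju".

ju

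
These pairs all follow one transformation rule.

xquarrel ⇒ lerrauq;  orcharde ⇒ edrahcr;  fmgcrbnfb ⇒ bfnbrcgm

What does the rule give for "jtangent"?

The pattern: delete the first character, then reverse the string.
For "jtangent" the result is "tnegnat".

tnegnat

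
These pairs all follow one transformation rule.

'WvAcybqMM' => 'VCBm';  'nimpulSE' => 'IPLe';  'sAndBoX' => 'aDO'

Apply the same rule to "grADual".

RdA

Each output is the input with this applied: keep every other character starting from the second (positions 2nd, 4th, 6th, ...), then flip the case of every letter.
Applying both steps to "grADual": "rDa", then "RdA".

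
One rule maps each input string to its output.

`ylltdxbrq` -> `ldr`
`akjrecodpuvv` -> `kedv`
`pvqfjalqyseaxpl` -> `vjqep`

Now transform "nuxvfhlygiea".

Rule — keep one character in every 3, starting at position 2 (positions 2nd, 5th, 8th, ...).
On "nuxvfhlygiea" that produces "ufye".

ufye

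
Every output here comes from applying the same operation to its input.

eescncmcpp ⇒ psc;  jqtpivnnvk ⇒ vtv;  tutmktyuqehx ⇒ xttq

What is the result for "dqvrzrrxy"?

yvr

The transformation: keep one character in every 3, starting at position 3 (positions 3rd, 6th, 9th, ...), then move the last character to the front.
"dqvrzrrxy" → "yvr".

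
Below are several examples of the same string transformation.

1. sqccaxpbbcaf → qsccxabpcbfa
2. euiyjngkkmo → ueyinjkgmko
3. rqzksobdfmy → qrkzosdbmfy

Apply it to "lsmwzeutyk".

In each case the input is transformed by: swap each adjacent pair of characters (1↔2, 3↔4, ...).
Doing the same to "lsmwzeutyk": "slwmeztuky".

slwmeztuky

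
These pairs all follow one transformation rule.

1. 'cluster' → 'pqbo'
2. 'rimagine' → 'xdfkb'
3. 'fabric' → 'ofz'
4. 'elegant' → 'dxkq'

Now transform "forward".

What's happening: delete the first 3 characters, then shift every letter 3 places backward in the alphabet (wrapping around).
For "forward", step one produces "ward"; step two turns that into "txoa".
(Check on "fabric": → "ric" → "ofz" ✓)

txoa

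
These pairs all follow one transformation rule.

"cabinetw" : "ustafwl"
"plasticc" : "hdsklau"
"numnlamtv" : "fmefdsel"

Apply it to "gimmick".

yaeeau

The pattern: shift every letter 8 places backward in the alphabet (wrapping around), then delete the last character.
"gimmick" → "yaeeau".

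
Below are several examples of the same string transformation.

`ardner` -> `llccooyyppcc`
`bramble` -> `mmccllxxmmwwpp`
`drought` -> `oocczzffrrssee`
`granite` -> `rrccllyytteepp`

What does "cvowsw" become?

The transformation: double every character, then shift every letter 11 places forward in the alphabet (wrapping around).
Starting from "cvowsw": after the first operation, "ccvvoowwssww"; after the second, "nnggzzhhddhh".

nnggzzhhddhh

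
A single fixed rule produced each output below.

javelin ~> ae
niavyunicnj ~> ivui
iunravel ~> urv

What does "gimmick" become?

im

What's happening: keep every other character starting from the second (positions 2nd, 4th, 6th, ...), then delete the last character.
Applying both steps to "gimmick": "imc", then "im".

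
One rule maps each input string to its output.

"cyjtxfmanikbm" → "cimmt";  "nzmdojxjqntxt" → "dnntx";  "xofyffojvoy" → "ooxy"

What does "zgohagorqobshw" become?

hhooz

In each case the input is transformed by: keep one character in every 3, starting at position 1 (positions 1st, 4th, 7th, ...), then sort the characters into alphabetical order.
Working it through for "zgohagorqobshw": intermediate "zhooh", final "hhooz".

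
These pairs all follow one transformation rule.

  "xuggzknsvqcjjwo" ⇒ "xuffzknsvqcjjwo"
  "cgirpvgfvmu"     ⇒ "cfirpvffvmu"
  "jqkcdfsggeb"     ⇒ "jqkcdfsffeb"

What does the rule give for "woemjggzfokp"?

The pattern: replace every "g" with "f".
Doing the same to "woemjggzfokp": "woemjffzfokp".

woemjffzfokp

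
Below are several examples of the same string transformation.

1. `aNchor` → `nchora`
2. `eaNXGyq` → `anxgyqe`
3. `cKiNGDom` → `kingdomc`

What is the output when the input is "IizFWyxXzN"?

izfwyxxzni

Each output is the input with this applied: move the first character to the end, then convert every letter to lowercase.
For "IizFWyxXzN", step one produces "izFWyxXzNI"; step two turns that into "izfwyxxzni".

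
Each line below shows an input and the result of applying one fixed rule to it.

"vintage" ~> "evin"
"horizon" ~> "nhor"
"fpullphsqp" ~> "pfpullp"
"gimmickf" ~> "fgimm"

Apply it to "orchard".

Rule — move the last character to the front, then delete the last 3 characters.
"orchard" → "dorchar" → "dorc".

dorc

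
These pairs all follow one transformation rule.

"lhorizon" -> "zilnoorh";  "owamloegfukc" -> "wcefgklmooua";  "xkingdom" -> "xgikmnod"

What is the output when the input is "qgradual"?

Rule — sort the characters into alphabetical order, then swap the first and last characters.
Working it through for "qgradual": intermediate "aadglqru", final "uadglqra".
(Check on "lhorizon": → "hilnoorz" → "zilnoorh" ✓)

uadglqra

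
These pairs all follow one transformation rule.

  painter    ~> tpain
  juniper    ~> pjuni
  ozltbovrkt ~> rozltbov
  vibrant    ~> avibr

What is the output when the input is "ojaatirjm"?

rojaati

The transformation: delete the last 2 characters, then move the last character to the front.
Starting from "ojaatirjm": after the first operation, "ojaatir"; after the second, "rojaati".
(Check on "ozltbovrkt": → "ozltbovr" → "rozltbov" ✓)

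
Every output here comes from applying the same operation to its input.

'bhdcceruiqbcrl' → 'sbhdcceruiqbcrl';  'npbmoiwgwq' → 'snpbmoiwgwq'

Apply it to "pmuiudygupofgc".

The transformation: prepend "s".
For "pmuiudygupofgc" the result is "spmuiudygupofgc".

spmuiudygupofgc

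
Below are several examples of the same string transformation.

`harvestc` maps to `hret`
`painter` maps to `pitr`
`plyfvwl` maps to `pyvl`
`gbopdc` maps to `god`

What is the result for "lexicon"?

lxcn

Rule — keep every other character starting from the first (positions 1st, 3rd, 5th, ...).
For "lexicon" the result is "lxcn".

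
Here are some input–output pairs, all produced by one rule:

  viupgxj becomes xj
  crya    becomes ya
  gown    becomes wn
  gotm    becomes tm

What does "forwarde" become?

The pattern: keep only the last 2 characters.
"forwarde" → "de".

de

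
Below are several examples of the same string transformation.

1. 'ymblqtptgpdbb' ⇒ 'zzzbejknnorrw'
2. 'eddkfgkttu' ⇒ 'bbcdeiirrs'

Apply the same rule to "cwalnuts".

What's happening: sort the characters into alphabetical order, then shift every letter 2 places backward in the alphabet (wrapping around).
On "cwalnuts": the first step gives "aclnstuw", and the second then gives "yajlqrsu".

yajlqrsu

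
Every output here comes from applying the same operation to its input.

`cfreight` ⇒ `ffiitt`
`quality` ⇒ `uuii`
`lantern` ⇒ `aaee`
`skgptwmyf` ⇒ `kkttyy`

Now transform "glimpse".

llpp

What's happening: keep one character in every 3, starting at position 2 (positions 2nd, 5th, 8th, ...), then double every character.
Applying both steps to "glimpse": "lp", then "llpp".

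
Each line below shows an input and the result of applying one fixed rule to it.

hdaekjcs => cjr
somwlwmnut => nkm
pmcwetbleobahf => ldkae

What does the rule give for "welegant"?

dfs

What's happening: shift every letter 1 place backward in the alphabet (wrapping around), then keep one character in every 3, starting at position 2 (positions 2nd, 5th, 8th, ...).
Applying both steps to "welegant": "vdkdfzms", then "dfs".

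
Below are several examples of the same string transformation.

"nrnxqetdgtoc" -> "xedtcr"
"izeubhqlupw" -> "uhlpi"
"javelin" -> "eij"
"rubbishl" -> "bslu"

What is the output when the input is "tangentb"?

gnba

The rule is to move the first 2 characters to the end (rotate left by 2), then keep every other character starting from the second (positions 2nd, 4th, 6th, ...).
Working it through for "tangentb": intermediate "ngentbta", final "gnba".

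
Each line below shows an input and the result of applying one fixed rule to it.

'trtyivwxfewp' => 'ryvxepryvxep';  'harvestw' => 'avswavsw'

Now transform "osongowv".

The rule is to keep every other character starting from the second (positions 2nd, 4th, 6th, ...), then write the whole string twice.
For "osongowv", step one produces "snov"; step two turns that into "snovsnov".

snovsnov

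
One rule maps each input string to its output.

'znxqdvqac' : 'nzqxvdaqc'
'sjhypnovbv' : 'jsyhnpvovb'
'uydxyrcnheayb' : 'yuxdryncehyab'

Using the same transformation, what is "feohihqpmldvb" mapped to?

Looking at the pairs, the operation is to swap each adjacent pair of characters (1↔2, 3↔4, ...).
"feohihqpmldvb" → "efhohipqlmvdb".

efhohipqlmvdb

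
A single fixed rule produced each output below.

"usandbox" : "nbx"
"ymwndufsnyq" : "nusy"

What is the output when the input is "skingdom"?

ndm

The transformation: delete the first 3 characters, then keep every other character starting from the first (positions 1st, 3rd, 5th, ...).
"skingdom" → "ndm".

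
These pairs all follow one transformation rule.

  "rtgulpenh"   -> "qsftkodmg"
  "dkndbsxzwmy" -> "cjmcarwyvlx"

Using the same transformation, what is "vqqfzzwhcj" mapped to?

uppeyyvgbi

The rule is to shift every letter 1 place backward in the alphabet (wrapping around).
"vqqfzzwhcj" → "uppeyyvgbi".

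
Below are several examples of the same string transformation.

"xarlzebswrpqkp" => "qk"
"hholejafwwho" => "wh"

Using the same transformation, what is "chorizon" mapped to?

zo

Each output is the input with this applied: move the last 3 characters to the front (rotate right by 3), then keep only the first 2 characters.
Starting from "chorizon": after the first operation, "zonchori"; after the second, "zo".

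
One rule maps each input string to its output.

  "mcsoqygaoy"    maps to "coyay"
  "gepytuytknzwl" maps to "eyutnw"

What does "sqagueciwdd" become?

The pattern: keep every other character starting from the second (positions 2nd, 4th, 6th, ...).
Doing the same to "sqagueciwdd": "qgeid".

qgeid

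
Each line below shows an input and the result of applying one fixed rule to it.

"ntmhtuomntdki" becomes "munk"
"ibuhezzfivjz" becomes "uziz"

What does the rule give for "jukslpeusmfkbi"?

What's happening: keep one character in every 3, starting at position 3 (positions 3rd, 6th, 9th, ...).
Doing the same to "jukslpeusmfkbi": "kpsk".

kpsk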